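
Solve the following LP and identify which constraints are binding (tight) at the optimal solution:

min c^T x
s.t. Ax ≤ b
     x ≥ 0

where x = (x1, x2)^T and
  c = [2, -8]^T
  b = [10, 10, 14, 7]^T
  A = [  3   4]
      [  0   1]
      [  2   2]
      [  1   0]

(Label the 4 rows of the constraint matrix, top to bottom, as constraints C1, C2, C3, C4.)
Optimal: x1 = 0, x2 = 2.5
Slack at optimum:
  C1: slack = 0 (binding)
  C2: slack = 7.5
  C3: slack = 9
  C4: slack = 7
  x1 ≥ 0: x1 = 0 (binding)
  x2 ≥ 0: x2 = 2.5
Binding constraints: C1, x1 ≥ 0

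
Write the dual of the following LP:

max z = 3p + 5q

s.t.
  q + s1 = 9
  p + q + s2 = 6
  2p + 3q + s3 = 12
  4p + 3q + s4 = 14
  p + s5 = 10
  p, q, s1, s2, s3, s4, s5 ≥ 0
Minimize: z = 9y1 + 6y2 + 12y3 + 14y4 + 10y5

Subject to:
  C1: -y2 - 2y3 - 4y4 - y5 ≤ -3
  C2: -y1 - y2 - 3y3 - 3y4 ≤ -5
  y1, y2, y3, y4, y5 ≥ 0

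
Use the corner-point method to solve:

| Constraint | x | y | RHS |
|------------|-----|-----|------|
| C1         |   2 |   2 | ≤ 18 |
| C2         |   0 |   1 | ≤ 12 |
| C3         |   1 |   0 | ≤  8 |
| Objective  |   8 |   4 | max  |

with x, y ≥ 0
Each vertex is the intersection of two constraint boundaries that also satisfies all remaining constraints:
  x = 0 and y = 0 → (0, 0)
  x = 8 and y = 0 → (8, 0)
  2x + 2y = 18 and x = 8 → (8, 1)
  2x + 2y = 18 and x = 0 → (0, 9)

Evaluating z = 8x + 4y at each vertex:
  (0, 0): z = 0
  (8, 0): z = 64
  (8, 1): z = 68
  (0, 9): z = 36

The maximum is at (8, 1) with z = 68.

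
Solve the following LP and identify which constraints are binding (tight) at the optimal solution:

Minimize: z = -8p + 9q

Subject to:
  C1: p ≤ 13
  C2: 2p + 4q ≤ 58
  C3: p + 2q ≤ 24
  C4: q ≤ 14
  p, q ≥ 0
Optimal: p = 13, q = 0
Slack at optimum:
  C1: slack = 0 (binding)
  C2: slack = 32
  C3: slack = 11
  C4: slack = 14
  p ≥ 0: p = 13
  q ≥ 0: q = 0 (binding)
Binding constraints: C1, q ≥ 0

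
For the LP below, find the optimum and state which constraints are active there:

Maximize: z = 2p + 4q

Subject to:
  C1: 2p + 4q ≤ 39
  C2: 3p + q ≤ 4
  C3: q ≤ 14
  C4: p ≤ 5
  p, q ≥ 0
Optimal: p = 0, q = 4
Slack at optimum:
  C1: slack = 23
  C2: slack = 0 (binding)
  C3: slack = 10
  C4: slack = 5
  p ≥ 0: p = 0 (binding)
  q ≥ 0: q = 4
Binding constraints: C2, p ≥ 0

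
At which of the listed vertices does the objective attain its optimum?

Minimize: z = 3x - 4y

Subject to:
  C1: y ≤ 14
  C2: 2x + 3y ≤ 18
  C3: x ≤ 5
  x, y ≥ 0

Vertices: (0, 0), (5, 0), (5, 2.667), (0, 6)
(0, 6) with z = -24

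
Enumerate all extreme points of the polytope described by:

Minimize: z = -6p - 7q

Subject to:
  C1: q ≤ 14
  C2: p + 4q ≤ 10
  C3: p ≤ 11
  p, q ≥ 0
Each vertex is the intersection of two constraint boundaries that also satisfies all remaining constraints:
  p = 0 and q = 0 → (0, 0)
  p + 4q = 10 and q = 0 → (10, 0)
  p + 4q = 10 and p = 0 → (0, 2.5)

Vertices: (0, 0), (10, 0), (0, 2.5)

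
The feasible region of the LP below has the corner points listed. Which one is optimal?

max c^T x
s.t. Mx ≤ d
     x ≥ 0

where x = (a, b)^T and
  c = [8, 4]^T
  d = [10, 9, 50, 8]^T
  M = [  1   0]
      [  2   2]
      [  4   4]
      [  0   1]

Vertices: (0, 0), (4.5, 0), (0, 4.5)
Evaluating z = 8a + 4b at each vertex:
  (0, 0): z = 0
  (4.5, 0): z = 36
  (0, 4.5): z = 18

The largest value is z = 36, attained at (4.5, 0).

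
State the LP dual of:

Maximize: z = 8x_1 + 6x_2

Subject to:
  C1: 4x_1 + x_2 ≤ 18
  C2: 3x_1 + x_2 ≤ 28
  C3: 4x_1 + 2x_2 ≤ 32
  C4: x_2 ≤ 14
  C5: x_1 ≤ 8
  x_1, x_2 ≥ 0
Minimize: z = 18y1 + 28y2 + 32y3 + 14y4 + 8y5

Subject to:
  C1: -4y1 - 3y2 - 4y3 - y5 ≤ -8
  C2: -y1 - y2 - 2y3 - y4 ≤ -6
  y1, y2, y3, y4, y5 ≥ 0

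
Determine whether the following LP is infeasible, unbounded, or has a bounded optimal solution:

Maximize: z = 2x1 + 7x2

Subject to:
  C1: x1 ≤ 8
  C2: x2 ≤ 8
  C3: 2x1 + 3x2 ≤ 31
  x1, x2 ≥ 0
The point (3.5, 8) satisfies every constraint, so the LP is feasible; the constraints give x1 ≤ 8 and x2 ≤ 8, which with x1, x2 ≥ 0 keep the feasible region inside a bounded box. A feasible, bounded LP attains a finite optimum at a vertex.

Evaluating z = 2x1 + 7x2 at each vertex:
  (0, 0): z = 0
  (8, 0): z = 16
  (8, 5): z = 51
  (3.5, 8): z = 63
  (0, 8): z = 56

Bounded optimum: z* = 63 at (3.5, 8).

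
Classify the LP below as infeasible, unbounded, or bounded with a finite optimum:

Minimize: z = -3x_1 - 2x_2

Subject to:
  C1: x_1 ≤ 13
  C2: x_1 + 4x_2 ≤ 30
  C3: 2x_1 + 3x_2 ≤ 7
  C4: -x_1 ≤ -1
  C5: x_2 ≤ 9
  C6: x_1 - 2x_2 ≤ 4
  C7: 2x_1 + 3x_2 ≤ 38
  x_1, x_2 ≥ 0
The point (3.5, 0) satisfies every constraint, so the LP is feasible; the constraints give x_1 ≤ 13 and x_2 ≤ 9, which with x_1, x_2 ≥ 0 keep the feasible region inside a bounded box. A feasible, bounded LP attains a finite optimum at a vertex.

Feasible with finite optimum z* = -10.5 at (3.5, 0).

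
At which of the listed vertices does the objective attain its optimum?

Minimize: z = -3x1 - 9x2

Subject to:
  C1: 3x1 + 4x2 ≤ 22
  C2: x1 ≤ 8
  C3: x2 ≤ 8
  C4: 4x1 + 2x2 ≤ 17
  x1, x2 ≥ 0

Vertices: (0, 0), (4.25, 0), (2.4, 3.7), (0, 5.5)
Evaluating z = -3x1 - 9x2 at each vertex:
  (0, 0): z = 0
  (4.25, 0): z = -12.75
  (2.4, 3.7): z = -40.5
  (0, 5.5): z = -49.5

The smallest value is z = -49.5, attained at (0, 5.5).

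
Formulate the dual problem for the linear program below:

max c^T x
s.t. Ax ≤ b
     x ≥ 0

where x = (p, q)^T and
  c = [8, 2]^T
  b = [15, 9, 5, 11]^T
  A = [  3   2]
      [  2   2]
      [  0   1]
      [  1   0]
Minimize: z = 15y1 + 9y2 + 5y3 + 11y4

Subject to:
  C1: -3y1 - 2y2 - y4 ≤ -8
  C2: -2y1 - 2y2 - y3 ≤ -2
  y1, y2, y3, y4 ≥ 0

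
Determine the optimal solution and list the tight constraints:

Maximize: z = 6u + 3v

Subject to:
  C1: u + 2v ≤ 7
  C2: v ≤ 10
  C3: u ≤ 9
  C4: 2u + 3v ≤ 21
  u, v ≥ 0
Optimal: u = 7, v = 0
Slack at optimum:
  C1: slack = 0 (binding)
  C2: slack = 10
  C3: slack = 2
  C4: slack = 7
  u ≥ 0: u = 7
  v ≥ 0: v = 0 (binding)
Binding constraints: C1, v ≥ 0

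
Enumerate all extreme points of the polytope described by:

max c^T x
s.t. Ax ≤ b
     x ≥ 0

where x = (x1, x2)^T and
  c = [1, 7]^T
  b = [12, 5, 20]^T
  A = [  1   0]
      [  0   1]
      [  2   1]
Each vertex is the intersection of two constraint boundaries that also satisfies all remaining constraints:
  x1 = 0 and x2 = 0 → (0, 0)
  2x1 + x2 = 20 and x2 = 0 → (10, 0)
  x2 = 5 and 2x1 + x2 = 20 → (7.5, 5)
  x2 = 5 and x1 = 0 → (0, 5)

Vertices: (0, 0), (10, 0), (7.5, 5), (0, 5)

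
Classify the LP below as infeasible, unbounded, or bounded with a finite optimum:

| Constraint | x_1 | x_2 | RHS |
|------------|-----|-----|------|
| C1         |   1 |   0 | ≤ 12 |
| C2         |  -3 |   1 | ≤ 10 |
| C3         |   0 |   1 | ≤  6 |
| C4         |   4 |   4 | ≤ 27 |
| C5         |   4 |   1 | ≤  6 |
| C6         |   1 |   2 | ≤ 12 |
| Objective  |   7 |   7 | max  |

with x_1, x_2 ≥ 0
The point (0, 6) satisfies every constraint, so the LP is feasible; the constraints give x_1 ≤ 12 and x_2 ≤ 6, which with x_1, x_2 ≥ 0 keep the feasible region inside a bounded box. A feasible, bounded LP attains a finite optimum at a vertex.

Evaluating z = 7x_1 + 7x_2 at each vertex:
  (0, 0): z = 0
  (1.5, 0): z = 10.5
  (0, 6): z = 42

Feasible with finite optimum z* = 42 at (0, 6).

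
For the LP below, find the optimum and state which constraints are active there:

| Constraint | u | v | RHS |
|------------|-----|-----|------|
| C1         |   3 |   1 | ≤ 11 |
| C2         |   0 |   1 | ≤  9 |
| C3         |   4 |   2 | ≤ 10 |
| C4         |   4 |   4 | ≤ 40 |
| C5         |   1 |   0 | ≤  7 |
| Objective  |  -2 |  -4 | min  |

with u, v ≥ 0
Optimal: u = 0, v = 5
Binding: C3, u ≥ 0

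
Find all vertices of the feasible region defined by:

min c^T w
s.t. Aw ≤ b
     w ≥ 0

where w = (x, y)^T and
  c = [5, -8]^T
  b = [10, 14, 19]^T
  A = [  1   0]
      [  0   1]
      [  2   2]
Each vertex is the intersection of two constraint boundaries that also satisfies all remaining constraints:
  x = 0 and y = 0 → (0, 0)
  2x + 2y = 19 and y = 0 → (9.5, 0)
  2x + 2y = 19 and x = 0 → (0, 9.5)

Vertices: (0, 0), (9.5, 0), (0, 9.5)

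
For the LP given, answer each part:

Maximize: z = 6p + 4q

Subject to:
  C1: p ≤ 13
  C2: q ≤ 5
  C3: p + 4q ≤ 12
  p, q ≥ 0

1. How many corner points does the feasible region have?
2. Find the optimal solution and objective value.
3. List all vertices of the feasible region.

1. 3
2. p = 12, q = 0, z = 72
3. (0, 0), (12, 0), (0, 3)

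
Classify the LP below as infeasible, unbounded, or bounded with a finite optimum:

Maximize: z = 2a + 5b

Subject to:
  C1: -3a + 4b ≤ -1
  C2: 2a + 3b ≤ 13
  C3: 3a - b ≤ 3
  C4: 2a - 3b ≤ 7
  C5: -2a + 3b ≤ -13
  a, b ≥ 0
C4 requires 2a - 3b ≤ 7, while C5 (-2a + 3b ≤ -13) is equivalent to 2a - 3b ≥ 13. Together they would need 13 ≤ 2a - 3b ≤ 7, which is impossible since 13 > 7. No point satisfies all constraints.

Infeasible — the constraint set is empty.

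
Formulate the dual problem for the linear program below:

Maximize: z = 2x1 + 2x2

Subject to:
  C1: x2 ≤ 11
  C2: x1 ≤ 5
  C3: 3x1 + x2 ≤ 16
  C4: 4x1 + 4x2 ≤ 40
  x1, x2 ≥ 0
Minimize: z = 11y1 + 5y2 + 16y3 + 40y4

Subject to:
  C1: -y2 - 3y3 - 4y4 ≤ -2
  C2: -y1 - y3 - 4y4 ≤ -2
  y1, y2, y3, y4 ≥ 0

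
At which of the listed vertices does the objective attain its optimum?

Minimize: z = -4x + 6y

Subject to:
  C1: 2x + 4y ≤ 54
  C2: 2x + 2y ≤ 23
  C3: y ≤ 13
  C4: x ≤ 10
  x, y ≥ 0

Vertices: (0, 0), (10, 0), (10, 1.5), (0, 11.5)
Evaluating z = -4x + 6y at each vertex:
  (0, 0): z = 0
  (10, 0): z = -40
  (10, 1.5): z = -31
  (0, 11.5): z = 69

The smallest value is z = -40, attained at (10, 0).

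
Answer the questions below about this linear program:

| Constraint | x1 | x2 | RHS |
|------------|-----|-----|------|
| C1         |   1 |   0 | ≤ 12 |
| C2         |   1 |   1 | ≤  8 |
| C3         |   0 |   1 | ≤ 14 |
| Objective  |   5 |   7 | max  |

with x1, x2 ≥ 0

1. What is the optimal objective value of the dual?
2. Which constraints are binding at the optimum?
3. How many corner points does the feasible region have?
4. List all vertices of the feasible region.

1. 56 (by strong duality, equal to the primal optimum)
2. C2, x1 ≥ 0
3. 3
4. (0, 0), (8, 0), (0, 8)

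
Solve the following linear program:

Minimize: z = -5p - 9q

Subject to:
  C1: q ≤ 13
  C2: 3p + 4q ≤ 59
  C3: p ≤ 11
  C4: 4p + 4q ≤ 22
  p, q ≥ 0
Each vertex is the intersection of two constraint boundaries that also satisfies all remaining constraints:
  p = 0 and q = 0 → (0, 0)
  4p + 4q = 22 and q = 0 → (5.5, 0)
  4p + 4q = 22 and p = 0 → (0, 5.5)

Evaluating z = -5p - 9q at each vertex:
  (0, 0): z = 0
  (5.5, 0): z = -27.5
  (0, 5.5): z = -49.5

The minimum is at (0, 5.5) with z = -49.5.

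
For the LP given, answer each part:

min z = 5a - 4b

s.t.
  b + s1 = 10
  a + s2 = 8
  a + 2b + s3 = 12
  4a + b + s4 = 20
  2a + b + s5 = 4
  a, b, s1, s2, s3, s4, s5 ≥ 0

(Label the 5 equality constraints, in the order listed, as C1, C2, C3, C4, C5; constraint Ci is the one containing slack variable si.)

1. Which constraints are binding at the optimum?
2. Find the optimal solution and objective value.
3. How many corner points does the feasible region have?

1. C5, a ≥ 0
2. a = 0, b = 4, z = -16
3. 3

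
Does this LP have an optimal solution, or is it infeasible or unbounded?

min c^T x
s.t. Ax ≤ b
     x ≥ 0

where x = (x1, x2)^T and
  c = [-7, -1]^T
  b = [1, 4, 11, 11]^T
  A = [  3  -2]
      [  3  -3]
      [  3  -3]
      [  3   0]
Feasible point: (0, 0) satisfies every constraint, so the LP is feasible.
Direction d = (0, 1): for each constraint row a, a·d ≤ 0 —
  (3)(0) + (-2)(1) = -2 ≤ 0
  (3)(0) + (-3)(1) = -3 ≤ 0
  (3)(0) + (-3)(1) = -3 ≤ 0
  (3)(0) + (0)(1) = 0 ≤ 0
and d ≥ 0, so (0, 0) + t·d stays feasible for every t ≥ 0. Along this ray z = -7x1 - x2 changes by -1 per unit t, so z → −∞.

Unbounded: there is a feasible ray along which z → −∞.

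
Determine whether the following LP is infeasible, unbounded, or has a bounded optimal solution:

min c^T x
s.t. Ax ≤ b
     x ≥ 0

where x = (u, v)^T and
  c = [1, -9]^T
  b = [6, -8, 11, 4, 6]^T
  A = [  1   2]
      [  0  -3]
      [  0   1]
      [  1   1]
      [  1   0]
The point (0, 3) satisfies every constraint, so the LP is feasible; the constraints give u ≤ 6 and v ≤ 11, which with u, v ≥ 0 keep the feasible region inside a bounded box. A feasible, bounded LP attains a finite optimum at a vertex.

Feasible with finite optimum z* = -27 at (0, 3).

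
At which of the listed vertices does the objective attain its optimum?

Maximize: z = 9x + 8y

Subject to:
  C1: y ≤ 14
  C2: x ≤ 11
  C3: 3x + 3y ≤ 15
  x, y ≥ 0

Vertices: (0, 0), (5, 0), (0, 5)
Evaluating z = 9x + 8y at each vertex:
  (0, 0): z = 0
  (5, 0): z = 45
  (0, 5): z = 40

The largest value is z = 45, attained at (5, 0).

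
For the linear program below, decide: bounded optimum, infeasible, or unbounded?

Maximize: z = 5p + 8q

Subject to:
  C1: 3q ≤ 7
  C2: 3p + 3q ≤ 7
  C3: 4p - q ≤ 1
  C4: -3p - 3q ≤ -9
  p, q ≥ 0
C2 requires 3p + 3q ≤ 7, while C4 (-3p - 3q ≤ -9) is equivalent to 3p + 3q ≥ 9. Together they would need 9 ≤ 3p + 3q ≤ 7, which is impossible since 9 > 7. No point satisfies all constraints.

Infeasible: no point satisfies all constraints simultaneously.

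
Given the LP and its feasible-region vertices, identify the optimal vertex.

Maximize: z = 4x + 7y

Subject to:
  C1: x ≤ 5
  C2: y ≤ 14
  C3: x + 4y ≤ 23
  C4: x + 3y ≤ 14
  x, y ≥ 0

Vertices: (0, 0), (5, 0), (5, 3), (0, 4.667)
(5, 3) with z = 41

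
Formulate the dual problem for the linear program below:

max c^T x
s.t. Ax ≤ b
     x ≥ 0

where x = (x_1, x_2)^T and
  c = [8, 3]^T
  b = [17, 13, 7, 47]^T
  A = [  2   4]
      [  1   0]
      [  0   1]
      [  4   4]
Minimize: z = 17y1 + 13y2 + 7y3 + 47y4

Subject to:
  C1: -2y1 - y2 - 4y4 ≤ -8
  C2: -4y1 - y3 - 4y4 ≤ -3
  y1, y2, y3, y4 ≥ 0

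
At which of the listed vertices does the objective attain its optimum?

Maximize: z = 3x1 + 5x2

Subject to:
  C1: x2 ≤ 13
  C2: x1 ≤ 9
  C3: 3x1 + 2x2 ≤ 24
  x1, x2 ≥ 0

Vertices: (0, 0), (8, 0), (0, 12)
(0, 12) with z = 60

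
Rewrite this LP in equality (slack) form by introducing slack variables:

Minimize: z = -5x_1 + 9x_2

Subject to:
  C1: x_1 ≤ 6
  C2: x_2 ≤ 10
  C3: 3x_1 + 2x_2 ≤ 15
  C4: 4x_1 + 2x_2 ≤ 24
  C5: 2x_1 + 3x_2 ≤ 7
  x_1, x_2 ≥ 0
min z = -5x_1 + 9x_2

s.t.
  x_1 + s1 = 6
  x_2 + s2 = 10
  3x_1 + 2x_2 + s3 = 15
  4x_1 + 2x_2 + s4 = 24
  2x_1 + 3x_2 + s5 = 7
  x_1, x_2, s1, s2, s3, s4, s5 ≥ 0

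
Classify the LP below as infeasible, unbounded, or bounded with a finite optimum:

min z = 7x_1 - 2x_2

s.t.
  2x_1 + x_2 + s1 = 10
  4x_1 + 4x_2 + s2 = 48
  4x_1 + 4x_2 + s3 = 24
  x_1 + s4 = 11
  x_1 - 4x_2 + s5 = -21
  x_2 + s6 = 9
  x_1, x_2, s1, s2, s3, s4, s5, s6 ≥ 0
The point (0, 6) satisfies every constraint, so the LP is feasible; the constraints give x_1 ≤ 11 and x_2 ≤ 9, which with x_1, x_2 ≥ 0 keep the feasible region inside a bounded box. A feasible, bounded LP attains a finite optimum at a vertex.

Evaluating z = 7x_1 - 2x_2 at each vertex:
  (0, 5.25): z = -10.5
  (0.6, 5.4): z = -6.6
  (0, 6): z = -12

The LP has an optimal solution: (0, 6) with z = -12.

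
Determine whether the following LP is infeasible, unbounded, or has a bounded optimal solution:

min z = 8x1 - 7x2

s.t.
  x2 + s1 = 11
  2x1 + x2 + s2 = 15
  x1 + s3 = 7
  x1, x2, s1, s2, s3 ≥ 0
The point (0, 11) satisfies every constraint, so the LP is feasible; the constraints give x1 ≤ 7 and x2 ≤ 11, which with x1, x2 ≥ 0 keep the feasible region inside a bounded box. A feasible, bounded LP attains a finite optimum at a vertex.

Evaluating z = 8x1 - 7x2 at each vertex:
  (0, 0): z = 0
  (7, 0): z = 56
  (7, 1): z = 49
  (2, 11): z = -61
  (0, 11): z = -77

Bounded optimum: z* = -77 at (0, 11).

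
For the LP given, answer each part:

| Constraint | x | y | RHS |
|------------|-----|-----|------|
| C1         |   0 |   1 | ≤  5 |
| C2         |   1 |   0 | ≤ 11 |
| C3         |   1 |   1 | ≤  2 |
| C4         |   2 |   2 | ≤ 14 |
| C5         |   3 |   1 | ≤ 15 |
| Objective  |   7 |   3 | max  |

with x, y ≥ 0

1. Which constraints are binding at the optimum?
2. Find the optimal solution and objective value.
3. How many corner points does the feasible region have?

1. C3, y ≥ 0
2. x = 2, y = 0, z = 14
3. 3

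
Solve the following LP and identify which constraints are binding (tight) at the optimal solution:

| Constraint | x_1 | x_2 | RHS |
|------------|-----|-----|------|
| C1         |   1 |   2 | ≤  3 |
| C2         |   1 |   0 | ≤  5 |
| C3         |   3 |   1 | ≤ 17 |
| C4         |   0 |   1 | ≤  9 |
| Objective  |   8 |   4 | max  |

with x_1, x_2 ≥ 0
Optimal: x_1 = 3, x_2 = 0
Slack at optimum:
  C1: slack = 0 (binding)
  C2: slack = 2
  C3: slack = 8
  C4: slack = 9
  x_1 ≥ 0: x_1 = 3
  x_2 ≥ 0: x_2 = 0 (binding)
Binding constraints: C1, x_2 ≥ 0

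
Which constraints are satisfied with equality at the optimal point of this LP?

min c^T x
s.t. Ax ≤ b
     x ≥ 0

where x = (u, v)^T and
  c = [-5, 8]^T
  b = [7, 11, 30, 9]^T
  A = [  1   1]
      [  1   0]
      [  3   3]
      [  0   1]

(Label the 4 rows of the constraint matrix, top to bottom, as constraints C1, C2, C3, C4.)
Optimal: u = 7, v = 0
Binding: C1, v ≥ 0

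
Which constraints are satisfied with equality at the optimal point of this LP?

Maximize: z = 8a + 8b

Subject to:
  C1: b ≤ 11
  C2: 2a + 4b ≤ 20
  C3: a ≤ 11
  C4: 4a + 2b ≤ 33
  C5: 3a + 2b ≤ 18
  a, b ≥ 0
Optimal: a = 4, b = 3
Slack at optimum:
  C1: slack = 8
  C2: slack = 0 (binding)
  C3: slack = 7
  C4: slack = 11
  C5: slack = 0 (binding)
  a ≥ 0: a = 4
  b ≥ 0: b = 3
Binding constraints: C2, C5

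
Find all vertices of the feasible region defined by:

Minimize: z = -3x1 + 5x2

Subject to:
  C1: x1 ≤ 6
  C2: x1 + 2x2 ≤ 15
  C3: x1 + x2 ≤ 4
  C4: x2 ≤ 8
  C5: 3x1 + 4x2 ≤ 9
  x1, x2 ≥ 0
Each vertex is the intersection of two constraint boundaries that also satisfies all remaining constraints:
  x1 = 0 and x2 = 0 → (0, 0)
  3x1 + 4x2 = 9 and x2 = 0 → (3, 0)
  3x1 + 4x2 = 9 and x1 = 0 → (0, 2.25)

Vertices: (0, 0), (3, 0), (0, 2.25)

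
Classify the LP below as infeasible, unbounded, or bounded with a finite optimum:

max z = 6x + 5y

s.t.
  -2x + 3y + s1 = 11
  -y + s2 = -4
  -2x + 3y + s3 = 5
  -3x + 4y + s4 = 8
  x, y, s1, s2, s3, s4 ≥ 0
Feasible point: (4, 4) satisfies every constraint, so the LP is feasible.
Direction d = (1, 0): for each constraint row a, a·d ≤ 0 —
  (-2)(1) + (3)(0) = -2 ≤ 0
  (0)(1) + (-1)(0) = 0 ≤ 0
  (-2)(1) + (3)(0) = -2 ≤ 0
  (-3)(1) + (4)(0) = -3 ≤ 0
and d ≥ 0, so (4, 4) + t·d stays feasible for every t ≥ 0. Along this ray z = 6x + 5y changes by 6 per unit t, so z → +∞.

Unbounded: there is a feasible ray along which z → +∞.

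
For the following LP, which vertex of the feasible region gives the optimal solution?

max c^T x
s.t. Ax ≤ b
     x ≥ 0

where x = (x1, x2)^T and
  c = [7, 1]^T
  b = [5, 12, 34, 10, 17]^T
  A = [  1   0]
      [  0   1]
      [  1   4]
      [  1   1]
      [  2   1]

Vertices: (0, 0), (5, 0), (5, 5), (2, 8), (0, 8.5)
(5, 5) with z = 40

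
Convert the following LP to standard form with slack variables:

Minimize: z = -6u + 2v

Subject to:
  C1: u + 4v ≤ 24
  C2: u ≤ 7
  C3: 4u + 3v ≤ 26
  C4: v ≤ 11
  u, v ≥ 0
min z = -6u + 2v

s.t.
  u + 4v + s1 = 24
  u + s2 = 7
  4u + 3v + s3 = 26
  v + s4 = 11
  u, v, s1, s2, s3, s4 ≥ 0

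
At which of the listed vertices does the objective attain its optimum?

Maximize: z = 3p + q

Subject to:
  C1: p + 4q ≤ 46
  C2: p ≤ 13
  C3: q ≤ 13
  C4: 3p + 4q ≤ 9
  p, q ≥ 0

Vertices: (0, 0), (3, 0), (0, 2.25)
Evaluating z = 3p + q at each vertex:
  (0, 0): z = 0
  (3, 0): z = 9
  (0, 2.25): z = 2.25

The largest value is z = 9, attained at (3, 0).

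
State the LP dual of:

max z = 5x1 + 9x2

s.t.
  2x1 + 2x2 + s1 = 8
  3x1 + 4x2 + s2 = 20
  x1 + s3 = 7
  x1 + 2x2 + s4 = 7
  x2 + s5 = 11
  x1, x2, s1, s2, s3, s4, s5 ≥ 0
Minimize: z = 8y1 + 20y2 + 7y3 + 7y4 + 11y5

Subject to:
  C1: -2y1 - 3y2 - y3 - y4 ≤ -5
  C2: -2y1 - 4y2 - 2y4 - y5 ≤ -9
  y1, y2, y3, y4, y5 ≥ 0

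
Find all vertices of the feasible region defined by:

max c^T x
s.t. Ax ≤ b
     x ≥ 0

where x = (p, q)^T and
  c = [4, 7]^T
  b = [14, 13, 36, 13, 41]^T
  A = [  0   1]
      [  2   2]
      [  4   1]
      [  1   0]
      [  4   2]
Each vertex is the intersection of two constraint boundaries that also satisfies all remaining constraints:
  p = 0 and q = 0 → (0, 0)
  2p + 2q = 13 and q = 0 → (6.5, 0)
  2p + 2q = 13 and p = 0 → (0, 6.5)

Vertices: (0, 0), (6.5, 0), (0, 6.5)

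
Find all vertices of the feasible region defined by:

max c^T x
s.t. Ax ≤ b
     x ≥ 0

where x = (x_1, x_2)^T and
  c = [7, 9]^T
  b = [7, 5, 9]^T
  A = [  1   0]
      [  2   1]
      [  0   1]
Each vertex is the intersection of two constraint boundaries that also satisfies all remaining constraints:
  x_1 = 0 and x_2 = 0 → (0, 0)
  2x_1 + x_2 = 5 and x_2 = 0 → (2.5, 0)
  2x_1 + x_2 = 5 and x_1 = 0 → (0, 5)

Vertices: (0, 0), (2.5, 0), (0, 5)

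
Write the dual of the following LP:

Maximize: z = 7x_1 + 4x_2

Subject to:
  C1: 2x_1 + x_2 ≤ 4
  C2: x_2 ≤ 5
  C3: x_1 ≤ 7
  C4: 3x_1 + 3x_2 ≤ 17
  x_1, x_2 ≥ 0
Minimize: z = 4y1 + 5y2 + 7y3 + 17y4

Subject to:
  C1: -2y1 - y3 - 3y4 ≤ -7
  C2: -y1 - y2 - 3y4 ≤ -4
  y1, y2, y3, y4 ≥ 0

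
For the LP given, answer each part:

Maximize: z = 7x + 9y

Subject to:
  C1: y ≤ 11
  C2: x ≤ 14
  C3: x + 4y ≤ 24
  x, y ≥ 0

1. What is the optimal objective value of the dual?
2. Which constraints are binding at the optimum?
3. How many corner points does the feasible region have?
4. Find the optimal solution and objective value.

1. 120.5 (by strong duality, equal to the primal optimum)
2. C2, C3
3. 4
4. x = 14, y = 2.5, z = 120.5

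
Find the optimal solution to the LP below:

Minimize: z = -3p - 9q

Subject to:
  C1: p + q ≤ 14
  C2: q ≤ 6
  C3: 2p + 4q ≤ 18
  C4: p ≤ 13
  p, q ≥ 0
p = 0, q = 4.5, z = -40.5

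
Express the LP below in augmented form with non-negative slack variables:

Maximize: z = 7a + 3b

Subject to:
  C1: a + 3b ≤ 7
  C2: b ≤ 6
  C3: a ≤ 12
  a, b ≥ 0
max z = 7a + 3b

s.t.
  a + 3b + s1 = 7
  b + s2 = 6
  a + s3 = 12
  a, b, s1, s2, s3 ≥ 0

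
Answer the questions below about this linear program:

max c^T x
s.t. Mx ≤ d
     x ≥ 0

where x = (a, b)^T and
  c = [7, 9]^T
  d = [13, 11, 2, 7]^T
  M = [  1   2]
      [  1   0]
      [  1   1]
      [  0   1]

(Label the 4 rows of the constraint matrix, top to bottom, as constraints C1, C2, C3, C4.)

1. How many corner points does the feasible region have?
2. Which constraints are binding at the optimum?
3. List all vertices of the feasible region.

1. 3
2. C3, a ≥ 0
3. (0, 0), (2, 0), (0, 2)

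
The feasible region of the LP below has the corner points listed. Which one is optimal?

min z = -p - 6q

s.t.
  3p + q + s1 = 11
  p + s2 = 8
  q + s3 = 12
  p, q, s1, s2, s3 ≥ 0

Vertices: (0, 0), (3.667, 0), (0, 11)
Evaluating z = -p - 6q at each vertex:
  (0, 0): z = 0
  (3.667, 0): z = -3.667
  (0, 11): z = -66

The smallest value is z = -66, attained at (0, 11).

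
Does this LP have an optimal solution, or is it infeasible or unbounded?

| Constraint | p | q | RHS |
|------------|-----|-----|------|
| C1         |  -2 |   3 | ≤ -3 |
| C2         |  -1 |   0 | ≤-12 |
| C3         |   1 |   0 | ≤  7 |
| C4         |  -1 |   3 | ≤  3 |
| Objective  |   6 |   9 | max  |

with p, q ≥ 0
C3 requires p ≤ 7, while C2 (-p ≤ -12) is equivalent to p ≥ 12. Together they would need 12 ≤ p ≤ 7, which is impossible since 12 > 7. No point satisfies all constraints.

The feasible region is empty; the LP is infeasible.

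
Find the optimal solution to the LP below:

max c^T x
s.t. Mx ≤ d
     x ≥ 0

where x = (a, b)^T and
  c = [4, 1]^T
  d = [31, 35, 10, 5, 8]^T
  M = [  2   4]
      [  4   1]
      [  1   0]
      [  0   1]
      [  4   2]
a = 2, b = 0, z = 8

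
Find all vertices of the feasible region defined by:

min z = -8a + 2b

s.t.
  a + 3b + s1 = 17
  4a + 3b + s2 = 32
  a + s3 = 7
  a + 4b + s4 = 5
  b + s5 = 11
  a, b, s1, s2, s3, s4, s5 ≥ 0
Each vertex is the intersection of two constraint boundaries that also satisfies all remaining constraints:
  a = 0 and b = 0 → (0, 0)
  a + 4b = 5 and b = 0 → (5, 0)
  a + 4b = 5 and a = 0 → (0, 1.25)

Vertices: (0, 0), (5, 0), (0, 1.25)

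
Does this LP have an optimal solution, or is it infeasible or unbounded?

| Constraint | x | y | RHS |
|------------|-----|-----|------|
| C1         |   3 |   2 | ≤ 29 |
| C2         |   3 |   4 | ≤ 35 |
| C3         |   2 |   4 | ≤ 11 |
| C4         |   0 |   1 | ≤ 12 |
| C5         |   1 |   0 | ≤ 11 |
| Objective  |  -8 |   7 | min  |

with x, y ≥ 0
The point (5.5, 0) satisfies every constraint, so the LP is feasible; the constraints give x ≤ 11 and y ≤ 12, which with x, y ≥ 0 keep the feasible region inside a bounded box. A feasible, bounded LP attains a finite optimum at a vertex.

Evaluating z = -8x + 7y at each vertex:
  (0, 0): z = 0
  (5.5, 0): z = -44
  (0, 2.75): z = 19.25

The LP has an optimal solution: (5.5, 0) with z = -44.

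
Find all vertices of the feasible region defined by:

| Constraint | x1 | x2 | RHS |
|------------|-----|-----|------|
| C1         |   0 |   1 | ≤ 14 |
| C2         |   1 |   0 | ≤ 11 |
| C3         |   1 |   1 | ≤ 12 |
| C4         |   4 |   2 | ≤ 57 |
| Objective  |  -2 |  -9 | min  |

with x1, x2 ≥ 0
Each vertex is the intersection of two constraint boundaries that also satisfies all remaining constraints:
  x1 = 0 and x2 = 0 → (0, 0)
  x1 = 11 and x2 = 0 → (11, 0)
  x1 = 11 and x1 + x2 = 12 → (11, 1)
  x1 + x2 = 12 and x1 = 0 → (0, 12)

Vertices: (0, 0), (11, 0), (11, 1), (0, 12)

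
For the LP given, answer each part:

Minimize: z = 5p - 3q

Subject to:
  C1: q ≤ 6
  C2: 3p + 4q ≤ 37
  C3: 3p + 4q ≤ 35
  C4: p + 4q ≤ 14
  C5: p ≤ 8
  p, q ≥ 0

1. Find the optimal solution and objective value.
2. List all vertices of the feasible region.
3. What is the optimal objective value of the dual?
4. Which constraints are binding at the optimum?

1. p = 0, q = 3.5, z = -10.5
2. (0, 0), (8, 0), (8, 1.5), (0, 3.5)
3. -10.5 (by strong duality, equal to the primal optimum)
4. C4, p ≥ 0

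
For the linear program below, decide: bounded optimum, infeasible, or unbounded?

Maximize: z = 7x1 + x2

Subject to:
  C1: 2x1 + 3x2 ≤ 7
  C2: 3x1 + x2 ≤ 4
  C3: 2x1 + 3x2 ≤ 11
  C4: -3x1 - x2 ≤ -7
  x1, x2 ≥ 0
C2 requires 3x1 + x2 ≤ 4, while C4 (-3x1 - x2 ≤ -7) is equivalent to 3x1 + x2 ≥ 7. Together they would need 7 ≤ 3x1 + x2 ≤ 4, which is impossible since 7 > 4. No point satisfies all constraints.

The feasible region is empty; the LP is infeasible.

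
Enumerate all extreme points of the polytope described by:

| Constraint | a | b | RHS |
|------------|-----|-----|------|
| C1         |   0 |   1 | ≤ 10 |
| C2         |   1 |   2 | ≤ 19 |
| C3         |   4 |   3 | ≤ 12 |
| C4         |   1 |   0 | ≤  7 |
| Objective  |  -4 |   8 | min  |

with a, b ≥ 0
Each vertex is the intersection of two constraint boundaries that also satisfies all remaining constraints:
  a = 0 and b = 0 → (0, 0)
  4a + 3b = 12 and b = 0 → (3, 0)
  4a + 3b = 12 and a = 0 → (0, 4)

Vertices: (0, 0), (3, 0), (0, 4)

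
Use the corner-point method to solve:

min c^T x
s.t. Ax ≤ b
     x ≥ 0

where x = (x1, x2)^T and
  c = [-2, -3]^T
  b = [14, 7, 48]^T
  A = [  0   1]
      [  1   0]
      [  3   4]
Each vertex is the intersection of two constraint boundaries that also satisfies all remaining constraints:
  x1 = 0 and x2 = 0 → (0, 0)
  x1 = 7 and x2 = 0 → (7, 0)
  x1 = 7 and 3x1 + 4x2 = 48 → (7, 6.75)
  3x1 + 4x2 = 48 and x1 = 0 → (0, 12)

Evaluating z = -2x1 - 3x2 at each vertex:
  (0, 0): z = 0
  (7, 0): z = -14
  (7, 6.75): z = -34.25
  (0, 12): z = -36

The minimum is at (0, 12) with z = -36.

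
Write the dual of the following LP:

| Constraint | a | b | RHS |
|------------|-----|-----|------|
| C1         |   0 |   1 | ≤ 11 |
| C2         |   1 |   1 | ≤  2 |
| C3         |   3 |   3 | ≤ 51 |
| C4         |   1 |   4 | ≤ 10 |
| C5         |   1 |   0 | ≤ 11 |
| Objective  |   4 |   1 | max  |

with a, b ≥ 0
Minimize: z = 11y1 + 2y2 + 51y3 + 10y4 + 11y5

Subject to:
  C1: -y2 - 3y3 - y4 - y5 ≤ -4
  C2: -y1 - y2 - 3y3 - 4y4 ≤ -1
  y1, y2, y3, y4, y5 ≥ 0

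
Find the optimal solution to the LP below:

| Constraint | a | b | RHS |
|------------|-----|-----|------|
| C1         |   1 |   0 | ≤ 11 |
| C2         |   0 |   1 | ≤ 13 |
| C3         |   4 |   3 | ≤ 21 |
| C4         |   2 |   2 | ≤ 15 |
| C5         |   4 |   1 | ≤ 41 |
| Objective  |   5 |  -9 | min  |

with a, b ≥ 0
Each vertex is the intersection of two constraint boundaries that also satisfies all remaining constraints:
  a = 0 and b = 0 → (0, 0)
  4a + 3b = 21 and b = 0 → (5.25, 0)
  4a + 3b = 21 and a = 0 → (0, 7)

Evaluating z = 5a - 9b at each vertex:
  (0, 0): z = 0
  (5.25, 0): z = 26.25
  (0, 7): z = -63

The minimum is at (0, 7) with z = -63.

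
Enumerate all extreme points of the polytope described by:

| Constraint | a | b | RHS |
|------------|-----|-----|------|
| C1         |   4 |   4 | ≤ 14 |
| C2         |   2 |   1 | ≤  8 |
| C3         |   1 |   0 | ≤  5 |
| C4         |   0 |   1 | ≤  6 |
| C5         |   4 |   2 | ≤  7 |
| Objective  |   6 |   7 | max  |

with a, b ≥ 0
Each vertex is the intersection of two constraint boundaries that also satisfies all remaining constraints:
  a = 0 and b = 0 → (0, 0)
  4a + 2b = 7 and b = 0 → (1.75, 0)
  4a + 4b = 14 and 4a + 2b = 7 → (0, 3.5)

Vertices: (0, 0), (1.75, 0), (0, 3.5)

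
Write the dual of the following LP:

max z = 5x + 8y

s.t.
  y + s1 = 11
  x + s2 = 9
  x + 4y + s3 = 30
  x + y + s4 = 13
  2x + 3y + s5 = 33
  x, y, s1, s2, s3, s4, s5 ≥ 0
Minimize: z = 11y1 + 9y2 + 30y3 + 13y4 + 33y5

Subject to:
  C1: -y2 - y3 - y4 - 2y5 ≤ -5
  C2: -y1 - 4y3 - y4 - 3y5 ≤ -8
  y1, y2, y3, y4, y5 ≥ 0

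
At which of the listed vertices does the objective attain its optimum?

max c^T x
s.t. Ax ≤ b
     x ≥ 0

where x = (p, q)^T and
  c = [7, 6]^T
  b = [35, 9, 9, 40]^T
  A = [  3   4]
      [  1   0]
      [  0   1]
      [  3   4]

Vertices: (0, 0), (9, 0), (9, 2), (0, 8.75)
Evaluating z = 7p + 6q at each vertex:
  (0, 0): z = 0
  (9, 0): z = 63
  (9, 2): z = 75
  (0, 8.75): z = 52.5

The largest value is z = 75, attained at (9, 2).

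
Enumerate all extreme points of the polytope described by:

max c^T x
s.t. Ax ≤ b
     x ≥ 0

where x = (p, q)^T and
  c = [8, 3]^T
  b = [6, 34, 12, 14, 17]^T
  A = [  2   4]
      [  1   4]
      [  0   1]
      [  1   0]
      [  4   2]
Each vertex is the intersection of two constraint boundaries that also satisfies all remaining constraints:
  p = 0 and q = 0 → (0, 0)
  2p + 4q = 6 and q = 0 → (3, 0)
  2p + 4q = 6 and p = 0 → (0, 1.5)

Vertices: (0, 0), (3, 0), (0, 1.5)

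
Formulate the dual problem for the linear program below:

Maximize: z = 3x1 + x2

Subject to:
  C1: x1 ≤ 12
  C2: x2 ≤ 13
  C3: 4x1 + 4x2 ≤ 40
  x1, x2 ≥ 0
Minimize: z = 12y1 + 13y2 + 40y3

Subject to:
  C1: -y1 - 4y3 ≤ -3
  C2: -y2 - 4y3 ≤ -1
  y1, y2, y3 ≥ 0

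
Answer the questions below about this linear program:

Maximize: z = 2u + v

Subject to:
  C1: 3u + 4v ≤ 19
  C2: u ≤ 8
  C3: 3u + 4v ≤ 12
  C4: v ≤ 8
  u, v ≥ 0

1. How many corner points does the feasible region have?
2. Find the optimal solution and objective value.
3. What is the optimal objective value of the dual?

1. 3
2. u = 4, v = 0, z = 8
3. 8 (by strong duality, equal to the primal optimum)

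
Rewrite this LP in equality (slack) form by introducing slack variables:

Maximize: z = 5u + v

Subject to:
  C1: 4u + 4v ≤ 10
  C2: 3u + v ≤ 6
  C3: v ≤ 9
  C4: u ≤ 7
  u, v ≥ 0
max z = 5u + v

s.t.
  4u + 4v + s1 = 10
  3u + v + s2 = 6
  v + s3 = 9
  u + s4 = 7
  u, v, s1, s2, s3, s4 ≥ 0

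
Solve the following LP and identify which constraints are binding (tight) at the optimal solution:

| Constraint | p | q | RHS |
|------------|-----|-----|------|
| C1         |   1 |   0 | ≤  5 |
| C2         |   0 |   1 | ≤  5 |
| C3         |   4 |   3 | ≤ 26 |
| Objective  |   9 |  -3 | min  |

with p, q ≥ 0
Optimal: p = 0, q = 5
Slack at optimum:
  C1: slack = 5
  C2: slack = 0 (binding)
  C3: slack = 11
  p ≥ 0: p = 0 (binding)
  q ≥ 0: q = 5
Binding constraints: C2, p ≥ 0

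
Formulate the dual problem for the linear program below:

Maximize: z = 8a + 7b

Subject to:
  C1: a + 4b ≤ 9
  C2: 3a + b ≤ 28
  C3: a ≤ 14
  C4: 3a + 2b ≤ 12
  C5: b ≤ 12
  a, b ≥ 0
Minimize: z = 9y1 + 28y2 + 14y3 + 12y4 + 12y5

Subject to:
  C1: -y1 - 3y2 - y3 - 3y4 ≤ -8
  C2: -4y1 - y2 - 2y4 - y5 ≤ -7
  y1, y2, y3, y4, y5 ≥ 0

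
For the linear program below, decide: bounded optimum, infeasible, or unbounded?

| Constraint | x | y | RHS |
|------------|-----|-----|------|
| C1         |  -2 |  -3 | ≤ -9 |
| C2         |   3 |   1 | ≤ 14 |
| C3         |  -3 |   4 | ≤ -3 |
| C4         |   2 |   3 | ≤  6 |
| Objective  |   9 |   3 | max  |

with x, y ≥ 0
C4 requires 2x + 3y ≤ 6, while C1 (-2x - 3y ≤ -9) is equivalent to 2x + 3y ≥ 9. Together they would need 9 ≤ 2x + 3y ≤ 6, which is impossible since 9 > 6. No point satisfies all constraints.

The feasible region is empty; the LP is infeasible.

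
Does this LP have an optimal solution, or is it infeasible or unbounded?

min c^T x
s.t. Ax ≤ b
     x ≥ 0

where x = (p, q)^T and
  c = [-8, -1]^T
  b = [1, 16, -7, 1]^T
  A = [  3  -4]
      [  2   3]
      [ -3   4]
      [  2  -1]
One constraint requires 3p - 4q ≤ 1, while the constraint -3p + 4q ≤ -7 is equivalent to 3p - 4q ≥ 7. Together they would need 7 ≤ 3p - 4q ≤ 1, which is impossible since 7 > 1. No point satisfies all constraints.

Infeasible: no point satisfies all constraints simultaneously.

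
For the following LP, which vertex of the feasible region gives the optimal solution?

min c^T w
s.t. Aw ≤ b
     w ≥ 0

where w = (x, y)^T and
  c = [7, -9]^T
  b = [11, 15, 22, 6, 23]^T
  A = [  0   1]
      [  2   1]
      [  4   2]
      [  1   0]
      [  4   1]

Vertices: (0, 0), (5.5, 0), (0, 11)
Evaluating z = 7x - 9y at each vertex:
  (0, 0): z = 0
  (5.5, 0): z = 38.5
  (0, 11): z = -99

The smallest value is z = -99, attained at (0, 11).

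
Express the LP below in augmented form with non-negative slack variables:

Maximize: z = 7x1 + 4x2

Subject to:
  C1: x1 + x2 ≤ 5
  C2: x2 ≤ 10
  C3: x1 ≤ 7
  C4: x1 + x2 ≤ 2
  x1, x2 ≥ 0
max z = 7x1 + 4x2

s.t.
  x1 + x2 + s1 = 5
  x2 + s2 = 10
  x1 + s3 = 7
  x1 + x2 + s4 = 2
  x1, x2, s1, s2, s3, s4 ≥ 0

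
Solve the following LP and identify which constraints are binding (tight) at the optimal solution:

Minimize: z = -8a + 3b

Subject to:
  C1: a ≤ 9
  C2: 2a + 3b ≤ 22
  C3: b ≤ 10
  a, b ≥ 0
Optimal: a = 9, b = 0
Binding: C1, b ≥ 0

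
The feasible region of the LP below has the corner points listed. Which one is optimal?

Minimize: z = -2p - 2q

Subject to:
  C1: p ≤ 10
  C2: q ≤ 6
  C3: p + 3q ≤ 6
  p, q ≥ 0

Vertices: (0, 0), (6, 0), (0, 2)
Evaluating z = -2p - 2q at each vertex:
  (0, 0): z = 0
  (6, 0): z = -12
  (0, 2): z = -4

The smallest value is z = -12, attained at (6, 0).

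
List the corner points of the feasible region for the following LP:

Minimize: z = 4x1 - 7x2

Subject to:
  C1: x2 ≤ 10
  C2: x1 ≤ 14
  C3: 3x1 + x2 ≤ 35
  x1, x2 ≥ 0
Each vertex is the intersection of two constraint boundaries that also satisfies all remaining constraints:
  x1 = 0 and x2 = 0 → (0, 0)
  3x1 + x2 = 35 and x2 = 0 → (11.67, 0)
  x2 = 10 and 3x1 + x2 = 35 → (8.333, 10)
  x2 = 10 and x1 = 0 → (0, 10)

Vertices: (0, 0), (11.67, 0), (8.333, 10), (0, 10)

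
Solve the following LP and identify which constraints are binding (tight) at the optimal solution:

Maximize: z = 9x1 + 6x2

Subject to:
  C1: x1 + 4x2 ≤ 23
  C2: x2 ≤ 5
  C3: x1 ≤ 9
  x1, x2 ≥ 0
Optimal: x1 = 9, x2 = 3.5
Binding: C1, C3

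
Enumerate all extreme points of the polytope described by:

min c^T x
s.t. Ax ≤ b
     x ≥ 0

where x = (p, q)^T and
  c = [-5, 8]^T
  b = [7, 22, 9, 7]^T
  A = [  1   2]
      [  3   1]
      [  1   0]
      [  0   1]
Each vertex is the intersection of two constraint boundaries that also satisfies all remaining constraints:
  p = 0 and q = 0 → (0, 0)
  p + 2q = 7 and q = 0 → (7, 0)
  p + 2q = 7 and p = 0 → (0, 3.5)

Vertices: (0, 0), (7, 0), (0, 3.5)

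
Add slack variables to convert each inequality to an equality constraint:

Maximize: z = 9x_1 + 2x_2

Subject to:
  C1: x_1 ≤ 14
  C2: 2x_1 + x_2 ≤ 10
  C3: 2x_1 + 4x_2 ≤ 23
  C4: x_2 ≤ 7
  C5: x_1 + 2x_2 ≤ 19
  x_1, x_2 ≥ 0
max z = 9x_1 + 2x_2

s.t.
  x_1 + s1 = 14
  2x_1 + x_2 + s2 = 10
  2x_1 + 4x_2 + s3 = 23
  x_2 + s4 = 7
  x_1 + 2x_2 + s5 = 19
  x_1, x_2, s1, s2, s3, s4, s5 ≥ 0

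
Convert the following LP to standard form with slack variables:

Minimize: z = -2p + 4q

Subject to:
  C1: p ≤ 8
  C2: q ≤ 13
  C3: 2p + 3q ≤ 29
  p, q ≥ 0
min z = -2p + 4q

s.t.
  p + s1 = 8
  q + s2 = 13
  2p + 3q + s3 = 29
  p, q, s1, s2, s3 ≥ 0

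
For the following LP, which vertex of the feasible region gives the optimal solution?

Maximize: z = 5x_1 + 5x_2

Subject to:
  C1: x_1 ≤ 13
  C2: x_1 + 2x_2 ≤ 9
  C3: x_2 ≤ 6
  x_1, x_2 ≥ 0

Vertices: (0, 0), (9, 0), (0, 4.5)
Evaluating z = 5x_1 + 5x_2 at each vertex:
  (0, 0): z = 0
  (9, 0): z = 45
  (0, 4.5): z = 22.5

The largest value is z = 45, attained at (9, 0).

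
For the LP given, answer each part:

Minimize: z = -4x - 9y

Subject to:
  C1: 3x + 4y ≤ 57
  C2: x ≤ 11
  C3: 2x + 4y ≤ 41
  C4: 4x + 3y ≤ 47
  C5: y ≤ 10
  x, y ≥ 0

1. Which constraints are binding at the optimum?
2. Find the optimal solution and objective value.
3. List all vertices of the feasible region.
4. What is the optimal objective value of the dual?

1. C3, C5
2. x = 0.5, y = 10, z = -92
3. (0, 0), (11, 0), (11, 1), (6.5, 7), (0.5, 10), (0, 10)
4. -92 (by strong duality, equal to the primal optimum)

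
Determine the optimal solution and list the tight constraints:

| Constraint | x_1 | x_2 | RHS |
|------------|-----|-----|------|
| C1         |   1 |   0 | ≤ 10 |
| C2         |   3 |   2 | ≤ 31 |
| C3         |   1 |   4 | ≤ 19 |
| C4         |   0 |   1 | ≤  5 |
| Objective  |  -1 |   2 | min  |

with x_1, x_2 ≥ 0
Optimal: x_1 = 10, x_2 = 0
Slack at optimum:
  C1: slack = 0 (binding)
  C2: slack = 1
  C3: slack = 9
  C4: slack = 5
  x_1 ≥ 0: x_1 = 10
  x_2 ≥ 0: x_2 = 0 (binding)
Binding constraints: C1, x_2 ≥ 0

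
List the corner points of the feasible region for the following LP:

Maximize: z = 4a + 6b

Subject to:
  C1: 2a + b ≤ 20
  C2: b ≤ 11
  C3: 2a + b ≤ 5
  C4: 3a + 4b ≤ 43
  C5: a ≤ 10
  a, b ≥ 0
Each vertex is the intersection of two constraint boundaries that also satisfies all remaining constraints:
  a = 0 and b = 0 → (0, 0)
  2a + b = 5 and b = 0 → (2.5, 0)
  2a + b = 5 and a = 0 → (0, 5)

Vertices: (0, 0), (2.5, 0), (0, 5)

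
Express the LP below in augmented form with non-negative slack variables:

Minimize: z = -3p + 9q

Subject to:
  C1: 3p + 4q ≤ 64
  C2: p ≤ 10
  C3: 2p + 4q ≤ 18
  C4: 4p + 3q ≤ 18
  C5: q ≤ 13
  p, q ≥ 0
min z = -3p + 9q

s.t.
  3p + 4q + s1 = 64
  p + s2 = 10
  2p + 4q + s3 = 18
  4p + 3q + s4 = 18
  q + s5 = 13
  p, q, s1, s2, s3, s4, s5 ≥ 0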